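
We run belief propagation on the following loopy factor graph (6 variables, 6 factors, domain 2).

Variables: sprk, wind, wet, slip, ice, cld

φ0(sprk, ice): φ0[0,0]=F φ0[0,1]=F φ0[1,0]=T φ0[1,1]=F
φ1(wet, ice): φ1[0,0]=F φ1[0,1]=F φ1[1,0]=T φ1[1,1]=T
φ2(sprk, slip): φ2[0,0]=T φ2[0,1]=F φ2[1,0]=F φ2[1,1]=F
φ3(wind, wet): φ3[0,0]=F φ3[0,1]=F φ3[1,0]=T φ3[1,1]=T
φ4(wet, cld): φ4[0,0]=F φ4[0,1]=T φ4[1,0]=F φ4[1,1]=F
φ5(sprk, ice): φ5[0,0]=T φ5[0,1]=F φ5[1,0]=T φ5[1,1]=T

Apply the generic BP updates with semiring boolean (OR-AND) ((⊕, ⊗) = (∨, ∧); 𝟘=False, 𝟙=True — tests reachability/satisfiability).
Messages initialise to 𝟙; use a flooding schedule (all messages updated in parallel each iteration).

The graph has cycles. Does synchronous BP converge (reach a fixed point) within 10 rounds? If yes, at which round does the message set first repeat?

CONVERGED at round 7

init: all messages = 𝟙 over 2 values
r1 m[φ0→sprk] = [F, T]
r1 m[φ0→ice] = [T, F]
r1 m[φ1→wet] = [F, T]
r1 m[φ1→ice] = [T, T]
r1 m[φ2→sprk] = [T, F]
r1 m[φ2→slip] = [T, F]
r1 m[φ3→wind] = [F, T]
r1 m[φ3→wet] = [T, T]
r1 m[φ4→wet] = [T, F]
r1 m[φ4→cld] = [F, T]
r1 m[φ5→sprk] = [T, T]
r1 m[φ5→ice] = [T, T]
r1 m[sprk→φ0] = [T, T]
r1 m[sprk→φ2] = [T, T]
r1 m[sprk→φ5] = [T, T]
r1 m[wind→φ3] = [T, T]
r1 m[wet→φ1] = [T, T]
r1 m[wet→φ3] = [T, T]
r1 m[wet→φ4] = [T, T]
r1 m[slip→φ2] = [T, T]
r1 m[ice→φ0] = [T, T]
r1 m[ice→φ1] = [T, T]
r1 m[ice→φ5] = [T, T]
r1 m[cld→φ4] = [T, T]
r2 m[φ0→sprk] = [F, T]
r2 m[φ0→ice] = [T, F]
r2 m[φ1→wet] = [F, T]
r2 m[φ1→ice] = [T, T]
r2 m[φ2→sprk] = [T, F]
r2 m[φ2→slip] = [T, F]
r2 m[φ3→wind] = [F, T]
r2 m[φ3→wet] = [T, T]
r2 m[φ4→wet] = [T, F]
r2 m[φ4→cld] = [F, T]
r2 m[φ5→sprk] = [T, T]
r2 m[φ5→ice] = [T, T]
r2 m[sprk→φ0] = [T, F]
r2 m[sprk→φ2] = [F, T]
r2 m[sprk→φ5] = [F, F]
r2 m[wind→φ3] = [T, T]
r2 m[wet→φ1] = [T, F]
r2 m[wet→φ3] = [F, F]
r2 m[wet→φ4] = [F, T]
r2 m[slip→φ2] = [T, T]
r2 m[ice→φ0] = [T, T]
r2 m[ice→φ1] = [T, F]
r2 m[ice→φ5] = [T, F]
r2 m[cld→φ4] = [T, T]
r3 m[φ0→sprk] = [F, T]
r3 m[φ0→ice] = [F, F]
r3 m[φ1→wet] = [F, T]
r3 m[φ1→ice] = [F, F]
r3 m[φ2→sprk] = [T, F]
r3 m[φ2→slip] = [F, F]
r3 m[φ3→wind] = [F, F]
r3 m[φ3→wet] = [T, T]
r3 m[φ4→wet] = [T, F]
r3 m[φ4→cld] = [F, F]
r3 m[φ5→sprk] = [T, T]
r3 m[φ5→ice] = [F, F]
r3 m[sprk→φ0] = [T, F]
r3 m[sprk→φ2] = [F, T]
r3 m[sprk→φ5] = [F, F]
r3 m[wind→φ3] = [T, T]
r3 m[wet→φ1] = [T, F]
r3 m[wet→φ3] = [F, F]
r3 m[wet→φ4] = [F, T]
r3 m[slip→φ2] = [T, T]
r3 m[ice→φ0] = [T, T]
r3 m[ice→φ1] = [T, F]
r3 m[ice→φ5] = [T, F]
r3 m[cld→φ4] = [T, T]
r4 m[φ0→sprk] = [F, T]
r4 m[φ0→ice] = [F, F]
r4 m[φ1→wet] = [F, T]
r4 m[φ1→ice] = [F, F]
r4 m[φ2→sprk] = [T, F]
r4 m[φ2→slip] = [F, F]
r4 m[φ3→wind] = [F, F]
r4 m[φ3→wet] = [T, T]
r4 m[φ4→wet] = [T, F]
r4 m[φ4→cld] = [F, F]
r4 m[φ5→sprk] = [T, T]
r4 m[φ5→ice] = [F, F]
r4 m[sprk→φ0] = [T, F]
r4 m[sprk→φ2] = [F, T]
r4 m[sprk→φ5] = [F, F]
r4 m[wind→φ3] = [T, T]
r4 m[wet→φ1] = [T, F]
r4 m[wet→φ3] = [F, F]
r4 m[wet→φ4] = [F, T]
r4 m[slip→φ2] = [T, T]
r4 m[ice→φ0] = [F, F]
r4 m[ice→φ1] = [F, F]
r4 m[ice→φ5] = [F, F]
r4 m[cld→φ4] = [T, T]
r5 m[φ0→sprk] = [F, F]
r5 m[φ0→ice] = [F, F]
r5 m[φ1→wet] = [F, F]
r5 m[φ1→ice] = [F, F]
r5 m[φ2→sprk] = [T, F]
r5 m[φ2→slip] = [F, F]
r5 m[φ3→wind] = [F, F]
r5 m[φ3→wet] = [T, T]
r5 m[φ4→wet] = [T, F]
r5 m[φ4→cld] = [F, F]
r5 m[φ5→sprk] = [F, F]
r5 m[φ5→ice] = [F, F]
r5 m[sprk→φ0] = [T, F]
r5 m[sprk→φ2] = [F, T]
r5 m[sprk→φ5] = [F, F]
r5 m[wind→φ3] = [T, T]
r5 m[wet→φ1] = [T, F]
r5 m[wet→φ3] = [F, F]
r5 m[wet→φ4] = [F, T]
r5 m[slip→φ2] = [T, T]
r5 m[ice→φ0] = [F, F]
r5 m[ice→φ1] = [F, F]
r5 m[ice→φ5] = [F, F]
r5 m[cld→φ4] = [T, T]
r6 m[φ0→sprk] = [F, F]
r6 m[φ0→ice] = [F, F]
r6 m[φ1→wet] = [F, F]
r6 m[φ1→ice] = [F, F]
r6 m[φ2→sprk] = [T, F]
r6 m[φ2→slip] = [F, F]
r6 m[φ3→wind] = [F, F]
r6 m[φ3→wet] = [T, T]
r6 m[φ4→wet] = [T, F]
r6 m[φ4→cld] = [F, F]
r6 m[φ5→sprk] = [F, F]
r6 m[φ5→ice] = [F, F]
r6 m[sprk→φ0] = [F, F]
r6 m[sprk→φ2] = [F, F]
r6 m[sprk→φ5] = [F, F]
r6 m[wind→φ3] = [T, T]
r6 m[wet→φ1] = [T, F]
r6 m[wet→φ3] = [F, F]
r6 m[wet→φ4] = [F, F]
r6 m[slip→φ2] = [T, T]
r6 m[ice→φ0] = [F, F]
r6 m[ice→φ1] = [F, F]
r6 m[ice→φ5] = [F, F]
r6 m[cld→φ4] = [T, T]
r7 m[φ0→sprk] = [F, F]
r7 m[φ0→ice] = [F, F]
r7 m[φ1→wet] = [F, F]
r7 m[φ1→ice] = [F, F]
r7 m[φ2→sprk] = [T, F]
r7 m[φ2→slip] = [F, F]
r7 m[φ3→wind] = [F, F]
r7 m[φ3→wet] = [T, T]
r7 m[φ4→wet] = [T, F]
r7 m[φ4→cld] = [F, F]
r7 m[φ5→sprk] = [F, F]
r7 m[φ5→ice] = [F, F]
r7 m[sprk→φ0] = [F, F]
r7 m[sprk→φ2] = [F, F]
r7 m[sprk→φ5] = [F, F]
r7 m[wind→φ3] = [T, T]
r7 m[wet→φ1] = [T, F]
r7 m[wet→φ3] = [F, F]
r7 m[wet→φ4] = [F, F]
r7 m[slip→φ2] = [T, T]
r7 m[ice→φ0] = [F, F]
r7 m[ice→φ1] = [F, F]
r7 m[ice→φ5] = [F, F]
r7 m[cld→φ4] = [T, T]
fixed point reached at round 7
messages reach a fixed point at round 7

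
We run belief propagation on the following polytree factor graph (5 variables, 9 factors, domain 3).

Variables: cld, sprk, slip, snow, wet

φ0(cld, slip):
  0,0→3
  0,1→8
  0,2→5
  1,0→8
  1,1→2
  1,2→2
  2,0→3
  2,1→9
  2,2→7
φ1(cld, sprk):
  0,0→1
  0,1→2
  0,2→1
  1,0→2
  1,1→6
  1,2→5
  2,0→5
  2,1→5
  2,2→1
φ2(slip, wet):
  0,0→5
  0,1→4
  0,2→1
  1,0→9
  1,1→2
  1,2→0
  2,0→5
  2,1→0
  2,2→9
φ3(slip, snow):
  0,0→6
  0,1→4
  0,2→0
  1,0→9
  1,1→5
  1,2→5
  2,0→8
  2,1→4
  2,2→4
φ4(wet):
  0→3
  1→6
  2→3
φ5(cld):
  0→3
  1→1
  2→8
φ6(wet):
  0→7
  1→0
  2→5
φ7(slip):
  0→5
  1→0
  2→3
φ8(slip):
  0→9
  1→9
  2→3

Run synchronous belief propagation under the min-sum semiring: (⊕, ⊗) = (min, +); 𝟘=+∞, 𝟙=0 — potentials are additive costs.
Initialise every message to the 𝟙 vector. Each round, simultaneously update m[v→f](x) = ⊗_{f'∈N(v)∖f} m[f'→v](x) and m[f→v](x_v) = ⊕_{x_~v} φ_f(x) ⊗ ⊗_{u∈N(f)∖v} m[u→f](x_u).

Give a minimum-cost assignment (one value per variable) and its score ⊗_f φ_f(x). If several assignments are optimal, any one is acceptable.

init: all messages = 𝟙 over 3 values
r1 m[φ0→cld] = [3, 2, 3]
r1 m[φ0→slip] = [3, 2, 2]
r1 m[φ1→cld] = [1, 2, 1]
r1 m[φ1→sprk] = [1, 2, 1]
r1 m[φ2→slip] = [1, 0, 0]
r1 m[φ2→wet] = [5, 0, 0]
r1 m[φ3→slip] = [0, 5, 4]
r1 m[φ3→snow] = [6, 4, 0]
r1 m[φ4→wet] = [3, 6, 3]
r1 m[φ5→cld] = [3, 1, 8]
r1 m[φ6→wet] = [7, 0, 5]
r1 m[φ7→slip] = [5, 0, 3]
r1 m[φ8→slip] = [9, 9, 3]
r1 m[cld→φ0] = [0, 0, 0]
r1 m[cld→φ1] = [0, 0, 0]
r1 m[cld→φ5] = [0, 0, 0]
r1 m[sprk→φ1] = [0, 0, 0]
r1 m[slip→φ0] = [0, 0, 0]
r1 m[slip→φ2] = [0, 0, 0]
r1 m[slip→φ3] = [0, 0, 0]
r1 m[slip→φ7] = [0, 0, 0]
r1 m[slip→φ8] = [0, 0, 0]
r1 m[snow→φ3] = [0, 0, 0]
r1 m[wet→φ2] = [0, 0, 0]
r1 m[wet→φ4] = [0, 0, 0]
r1 m[wet→φ6] = [0, 0, 0]
r2 m[φ0→cld] = [3, 2, 3]
r2 m[φ0→slip] = [3, 2, 2]
r2 m[φ1→cld] = [1, 2, 1]
r2 m[φ1→sprk] = [1, 2, 1]
r2 m[φ2→slip] = [1, 0, 0]
r2 m[φ2→wet] = [5, 0, 0]
r2 m[φ3→slip] = [0, 5, 4]
r2 m[φ3→snow] = [6, 4, 0]
r2 m[φ4→wet] = [3, 6, 3]
r2 m[φ5→cld] = [3, 1, 8]
r2 m[φ6→wet] = [7, 0, 5]
r2 m[φ7→slip] = [5, 0, 3]
r2 m[φ8→slip] = [9, 9, 3]
r2 m[cld→φ0] = [4, 3, 9]
r2 m[cld→φ1] = [6, 3, 11]
r2 m[cld→φ5] = [4, 4, 4]
r2 m[sprk→φ1] = [0, 0, 0]
r2 m[slip→φ0] = [15, 14, 10]
r2 m[slip→φ2] = [17, 16, 12]
r2 m[slip→φ3] = [18, 11, 8]
r2 m[slip→φ7] = [13, 16, 9]
r2 m[slip→φ8] = [9, 7, 9]
r2 m[snow→φ3] = [0, 0, 0]
r2 m[wet→φ2] = [10, 6, 8]
r2 m[wet→φ4] = [12, 0, 5]
r2 m[wet→φ6] = [8, 6, 3]
r3 m[φ0→cld] = [15, 12, 17]
r3 m[φ0→slip] = [7, 5, 5]
r3 m[φ1→cld] = [1, 2, 1]
r3 m[φ1→sprk] = [5, 8, 7]
r3 m[φ2→slip] = [9, 8, 6]
r3 m[φ2→wet] = [17, 12, 16]
r3 m[φ3→slip] = [0, 5, 4]
r3 m[φ3→snow] = [16, 12, 12]
r3 m[φ4→wet] = [3, 6, 3]
r3 m[φ5→cld] = [3, 1, 8]
r3 m[φ6→wet] = [7, 0, 5]
r3 m[φ7→slip] = [5, 0, 3]
r3 m[φ8→slip] = [9, 9, 3]
r3 m[cld→φ0] = [4, 3, 9]
r3 m[cld→φ1] = [6, 3, 11]
r3 m[cld→φ5] = [4, 4, 4]
r3 m[sprk→φ1] = [0, 0, 0]
r3 m[slip→φ0] = [15, 14, 10]
r3 m[slip→φ2] = [17, 16, 12]
r3 m[slip→φ3] = [18, 11, 8]
r3 m[slip→φ7] = [13, 16, 9]
r3 m[slip→φ8] = [9, 7, 9]
r3 m[snow→φ3] = [0, 0, 0]
r3 m[wet→φ2] = [10, 6, 8]
r3 m[wet→φ4] = [12, 0, 5]
r3 m[wet→φ6] = [8, 6, 3]
r4 m[φ0→cld] = [15, 12, 17]
r4 m[φ0→slip] = [7, 5, 5]
r4 m[φ1→cld] = [1, 2, 1]
r4 m[φ1→sprk] = [5, 8, 7]
r4 m[φ2→slip] = [9, 8, 6]
r4 m[φ2→wet] = [17, 12, 16]
r4 m[φ3→slip] = [0, 5, 4]
r4 m[φ3→snow] = [16, 12, 12]
r4 m[φ4→wet] = [3, 6, 3]
r4 m[φ5→cld] = [3, 1, 8]
r4 m[φ6→wet] = [7, 0, 5]
r4 m[φ7→slip] = [5, 0, 3]
r4 m[φ8→slip] = [9, 9, 3]
r4 m[cld→φ0] = [4, 3, 9]
r4 m[cld→φ1] = [18, 13, 25]
r4 m[cld→φ5] = [16, 14, 18]
r4 m[sprk→φ1] = [0, 0, 0]
r4 m[slip→φ0] = [23, 22, 16]
r4 m[slip→φ2] = [21, 19, 15]
r4 m[slip→φ3] = [30, 22, 17]
r4 m[slip→φ7] = [25, 27, 18]
r4 m[slip→φ8] = [21, 18, 18]
r4 m[snow→φ3] = [0, 0, 0]
r4 m[wet→φ2] = [10, 6, 8]
r4 m[wet→φ4] = [24, 12, 21]
r4 m[wet→φ6] = [20, 18, 19]
r5 m[φ0→cld] = [21, 18, 23]
r5 m[φ0→slip] = [7, 5, 5]
r5 m[φ1→cld] = [1, 2, 1]
r5 m[φ1→sprk] = [15, 19, 18]
r5 m[φ2→slip] = [9, 8, 6]
r5 m[φ2→wet] = [20, 15, 19]
r5 m[φ3→slip] = [0, 5, 4]
r5 m[φ3→snow] = [25, 21, 21]
r5 m[φ4→wet] = [3, 6, 3]
r5 m[φ5→cld] = [3, 1, 8]
r5 m[φ6→wet] = [7, 0, 5]
r5 m[φ7→slip] = [5, 0, 3]
r5 m[φ8→slip] = [9, 9, 3]
r5 m[cld→φ0] = [4, 3, 9]
r5 m[cld→φ1] = [18, 13, 25]
r5 m[cld→φ5] = [16, 14, 18]
r5 m[sprk→φ1] = [0, 0, 0]
r5 m[slip→φ0] = [23, 22, 16]
r5 m[slip→φ2] = [21, 19, 15]
r5 m[slip→φ3] = [30, 22, 17]
r5 m[slip→φ7] = [25, 27, 18]
r5 m[slip→φ8] = [21, 18, 18]
r5 m[snow→φ3] = [0, 0, 0]
r5 m[wet→φ2] = [10, 6, 8]
r5 m[wet→φ4] = [24, 12, 21]
r5 m[wet→φ6] = [20, 18, 19]
r6 m[φ0→cld] = [21, 18, 23]
r6 m[φ0→slip] = [7, 5, 5]
r6 m[φ1→cld] = [1, 2, 1]
r6 m[φ1→sprk] = [15, 19, 18]
r6 m[φ2→slip] = [9, 8, 6]
r6 m[φ2→wet] = [20, 15, 19]
r6 m[φ3→slip] = [0, 5, 4]
r6 m[φ3→snow] = [25, 21, 21]
r6 m[φ4→wet] = [3, 6, 3]
r6 m[φ5→cld] = [3, 1, 8]
r6 m[φ6→wet] = [7, 0, 5]
r6 m[φ7→slip] = [5, 0, 3]
r6 m[φ8→slip] = [9, 9, 3]
r6 m[cld→φ0] = [4, 3, 9]
r6 m[cld→φ1] = [24, 19, 31]
r6 m[cld→φ5] = [22, 20, 24]
r6 m[sprk→φ1] = [0, 0, 0]
r6 m[slip→φ0] = [23, 22, 16]
r6 m[slip→φ2] = [21, 19, 15]
r6 m[slip→φ3] = [30, 22, 17]
r6 m[slip→φ7] = [25, 27, 18]
r6 m[slip→φ8] = [21, 18, 18]
r6 m[snow→φ3] = [0, 0, 0]
r6 m[wet→φ2] = [10, 6, 8]
r6 m[wet→φ4] = [27, 15, 24]
r6 m[wet→φ6] = [23, 21, 22]
r7 m[φ0→cld] = [21, 18, 23]
r7 m[φ0→slip] = [7, 5, 5]
r7 m[φ1→cld] = [1, 2, 1]
r7 m[φ1→sprk] = [21, 25, 24]
r7 m[φ2→slip] = [9, 8, 6]
r7 m[φ2→wet] = [20, 15, 19]
r7 m[φ3→slip] = [0, 5, 4]
r7 m[φ3→snow] = [25, 21, 21]
r7 m[φ4→wet] = [3, 6, 3]
r7 m[φ5→cld] = [3, 1, 8]
r7 m[φ6→wet] = [7, 0, 5]
r7 m[φ7→slip] = [5, 0, 3]
r7 m[φ8→slip] = [9, 9, 3]
r7 m[cld→φ0] = [4, 3, 9]
r7 m[cld→φ1] = [24, 19, 31]
r7 m[cld→φ5] = [22, 20, 24]
r7 m[sprk→φ1] = [0, 0, 0]
r7 m[slip→φ0] = [23, 22, 16]
r7 m[slip→φ2] = [21, 19, 15]
r7 m[slip→φ3] = [30, 22, 17]
r7 m[slip→φ7] = [25, 27, 18]
r7 m[slip→φ8] = [21, 18, 18]
r7 m[snow→φ3] = [0, 0, 0]
r7 m[wet→φ2] = [10, 6, 8]
r7 m[wet→φ4] = [27, 15, 24]
r7 m[wet→φ6] = [23, 21, 22]
r8 m[φ0→cld] = [21, 18, 23]
r8 m[φ0→slip] = [7, 5, 5]
r8 m[φ1→cld] = [1, 2, 1]
r8 m[φ1→sprk] = [21, 25, 24]
r8 m[φ2→slip] = [9, 8, 6]
r8 m[φ2→wet] = [20, 15, 19]
r8 m[φ3→slip] = [0, 5, 4]
r8 m[φ3→snow] = [25, 21, 21]
r8 m[φ4→wet] = [3, 6, 3]
r8 m[φ5→cld] = [3, 1, 8]
r8 m[φ6→wet] = [7, 0, 5]
r8 m[φ7→slip] = [5, 0, 3]
r8 m[φ8→slip] = [9, 9, 3]
r8 m[cld→φ0] = [4, 3, 9]
r8 m[cld→φ1] = [24, 19, 31]
r8 m[cld→φ5] = [22, 20, 24]
r8 m[sprk→φ1] = [0, 0, 0]
r8 m[slip→φ0] = [23, 22, 16]
r8 m[slip→φ2] = [21, 19, 15]
r8 m[slip→φ3] = [30, 22, 17]
r8 m[slip→φ7] = [25, 27, 18]
r8 m[slip→φ8] = [21, 18, 18]
r8 m[snow→φ3] = [0, 0, 0]
r8 m[wet→φ2] = [10, 6, 8]
r8 m[wet→φ4] = [27, 15, 24]
r8 m[wet→φ6] = [23, 21, 22]
fixed point reached at round 8
traceback from cld: (cld=1, sprk=0, slip=2, snow=1, wet=1), score=21

assignment: (cld=1, sprk=0, slip=2, snow=1, wet=1); score = 21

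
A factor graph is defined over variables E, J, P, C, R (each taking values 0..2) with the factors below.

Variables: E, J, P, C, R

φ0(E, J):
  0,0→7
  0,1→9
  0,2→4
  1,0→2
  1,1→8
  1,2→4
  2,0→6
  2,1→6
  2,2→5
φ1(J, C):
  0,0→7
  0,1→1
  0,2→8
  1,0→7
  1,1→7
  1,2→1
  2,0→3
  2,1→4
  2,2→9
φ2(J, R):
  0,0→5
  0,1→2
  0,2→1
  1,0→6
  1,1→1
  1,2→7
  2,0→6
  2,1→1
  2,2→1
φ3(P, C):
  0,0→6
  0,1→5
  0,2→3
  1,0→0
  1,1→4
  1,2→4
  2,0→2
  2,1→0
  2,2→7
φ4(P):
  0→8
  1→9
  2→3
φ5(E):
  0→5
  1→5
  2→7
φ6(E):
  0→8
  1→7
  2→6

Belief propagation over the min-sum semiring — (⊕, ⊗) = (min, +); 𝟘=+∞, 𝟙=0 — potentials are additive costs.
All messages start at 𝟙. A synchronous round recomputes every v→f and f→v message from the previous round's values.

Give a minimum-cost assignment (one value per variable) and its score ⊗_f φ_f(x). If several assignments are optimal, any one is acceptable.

assignment: (E=1, J=0, P=2, C=1, R=2); score = 19

init: all messages = 𝟙 over 3 values
r1 m[φ0→E] = [4, 2, 5]
r1 m[φ0→J] = [2, 6, 4]
r1 m[φ1→J] = [1, 1, 3]
r1 m[φ1→C] = [3, 1, 1]
r1 m[φ2→J] = [1, 1, 1]
r1 m[φ2→R] = [5, 1, 1]
r1 m[φ3→P] = [3, 0, 0]
r1 m[φ3→C] = [0, 0, 3]
r1 m[φ4→P] = [8, 9, 3]
r1 m[φ5→E] = [5, 5, 7]
r1 m[φ6→E] = [8, 7, 6]
r1 m[E→φ0] = [0, 0, 0]
r1 m[E→φ5] = [0, 0, 0]
r1 m[E→φ6] = [0, 0, 0]
r1 m[J→φ0] = [0, 0, 0]
r1 m[J→φ1] = [0, 0, 0]
r1 m[J→φ2] = [0, 0, 0]
r1 m[P→φ3] = [0, 0, 0]
r1 m[P→φ4] = [0, 0, 0]
r1 m[C→φ1] = [0, 0, 0]
r1 m[C→φ3] = [0, 0, 0]
r1 m[R→φ2] = [0, 0, 0]
r2 m[φ0→E] = [4, 2, 5]
r2 m[φ0→J] = [2, 6, 4]
r2 m[φ1→J] = [1, 1, 3]
r2 m[φ1→C] = [3, 1, 1]
r2 m[φ2→J] = [1, 1, 1]
r2 m[φ2→R] = [5, 1, 1]
r2 m[φ3→P] = [3, 0, 0]
r2 m[φ3→C] = [0, 0, 3]
r2 m[φ4→P] = [8, 9, 3]
r2 m[φ5→E] = [5, 5, 7]
r2 m[φ6→E] = [8, 7, 6]
r2 m[E→φ0] = [13, 12, 13]
r2 m[E→φ5] = [12, 9, 11]
r2 m[E→φ6] = [9, 7, 12]
r2 m[J→φ0] = [2, 2, 4]
r2 m[J→φ1] = [3, 7, 5]
r2 m[J→φ2] = [3, 7, 7]
r2 m[P→φ3] = [8, 9, 3]
r2 m[P→φ4] = [3, 0, 0]
r2 m[C→φ1] = [0, 0, 3]
r2 m[C→φ3] = [3, 1, 1]
r2 m[R→φ2] = [0, 0, 0]
r3 m[φ0→E] = [8, 4, 8]
r3 m[φ0→J] = [14, 19, 16]
r3 m[φ1→J] = [1, 4, 3]
r3 m[φ1→C] = [8, 4, 8]
r3 m[φ2→J] = [1, 1, 1]
r3 m[φ2→R] = [8, 5, 4]
r3 m[φ3→P] = [4, 3, 1]
r3 m[φ3→C] = [5, 3, 10]
r3 m[φ4→P] = [8, 9, 3]
r3 m[φ5→E] = [5, 5, 7]
r3 m[φ6→E] = [8, 7, 6]
r3 m[E→φ0] = [13, 12, 13]
r3 m[E→φ5] = [12, 9, 11]
r3 m[E→φ6] = [9, 7, 12]
r3 m[J→φ0] = [2, 2, 4]
r3 m[J→φ1] = [3, 7, 5]
r3 m[J→φ2] = [3, 7, 7]
r3 m[P→φ3] = [8, 9, 3]
r3 m[P→φ4] = [3, 0, 0]
r3 m[C→φ1] = [0, 0, 3]
r3 m[C→φ3] = [3, 1, 1]
r3 m[R→φ2] = [0, 0, 0]
r4 m[φ0→E] = [8, 4, 8]
r4 m[φ0→J] = [14, 19, 16]
r4 m[φ1→J] = [1, 4, 3]
r4 m[φ1→C] = [8, 4, 8]
r4 m[φ2→J] = [1, 1, 1]
r4 m[φ2→R] = [8, 5, 4]
r4 m[φ3→P] = [4, 3, 1]
r4 m[φ3→C] = [5, 3, 10]
r4 m[φ4→P] = [8, 9, 3]
r4 m[φ5→E] = [5, 5, 7]
r4 m[φ6→E] = [8, 7, 6]
r4 m[E→φ0] = [13, 12, 13]
r4 m[E→φ5] = [16, 11, 14]
r4 m[E→φ6] = [13, 9, 15]
r4 m[J→φ0] = [2, 5, 4]
r4 m[J→φ1] = [15, 20, 17]
r4 m[J→φ2] = [15, 23, 19]
r4 m[P→φ3] = [8, 9, 3]
r4 m[P→φ4] = [4, 3, 1]
r4 m[C→φ1] = [5, 3, 10]
r4 m[C→φ3] = [8, 4, 8]
r4 m[R→φ2] = [0, 0, 0]
r5 m[φ0→E] = [8, 4, 8]
r5 m[φ0→J] = [14, 19, 16]
r5 m[φ1→J] = [4, 10, 7]
r5 m[φ1→C] = [20, 16, 21]
r5 m[φ2→J] = [1, 1, 1]
r5 m[φ2→R] = [20, 17, 16]
r5 m[φ3→P] = [9, 8, 4]
r5 m[φ3→C] = [5, 3, 10]
r5 m[φ4→P] = [8, 9, 3]
r5 m[φ5→E] = [5, 5, 7]
r5 m[φ6→E] = [8, 7, 6]
r5 m[E→φ0] = [13, 12, 13]
r5 m[E→φ5] = [16, 11, 14]
r5 m[E→φ6] = [13, 9, 15]
r5 m[J→φ0] = [2, 5, 4]
r5 m[J→φ1] = [15, 20, 17]
r5 m[J→φ2] = [15, 23, 19]
r5 m[P→φ3] = [8, 9, 3]
r5 m[P→φ4] = [4, 3, 1]
r5 m[C→φ1] = [5, 3, 10]
r5 m[C→φ3] = [8, 4, 8]
r5 m[R→φ2] = [0, 0, 0]
r6 m[φ0→E] = [8, 4, 8]
r6 m[φ0→J] = [14, 19, 16]
r6 m[φ1→J] = [4, 10, 7]
r6 m[φ1→C] = [20, 16, 21]
r6 m[φ2→J] = [1, 1, 1]
r6 m[φ2→R] = [20, 17, 16]
r6 m[φ3→P] = [9, 8, 4]
r6 m[φ3→C] = [5, 3, 10]
r6 m[φ4→P] = [8, 9, 3]
r6 m[φ5→E] = [5, 5, 7]
r6 m[φ6→E] = [8, 7, 6]
r6 m[E→φ0] = [13, 12, 13]
r6 m[E→φ5] = [16, 11, 14]
r6 m[E→φ6] = [13, 9, 15]
r6 m[J→φ0] = [5, 11, 8]
r6 m[J→φ1] = [15, 20, 17]
r6 m[J→φ2] = [18, 29, 23]
r6 m[P→φ3] = [8, 9, 3]
r6 m[P→φ4] = [9, 8, 4]
r6 m[C→φ1] = [5, 3, 10]
r6 m[C→φ3] = [20, 16, 21]
r6 m[R→φ2] = [0, 0, 0]
r7 m[φ0→E] = [12, 7, 11]
r7 m[φ0→J] = [14, 19, 16]
r7 m[φ1→J] = [4, 10, 7]
r7 m[φ1→C] = [20, 16, 21]
r7 m[φ2→J] = [1, 1, 1]
r7 m[φ2→R] = [23, 20, 19]
r7 m[φ3→P] = [21, 20, 16]
r7 m[φ3→C] = [5, 3, 10]
r7 m[φ4→P] = [8, 9, 3]
r7 m[φ5→E] = [5, 5, 7]
r7 m[φ6→E] = [8, 7, 6]
r7 m[E→φ0] = [13, 12, 13]
r7 m[E→φ5] = [16, 11, 14]
r7 m[E→φ6] = [13, 9, 15]
r7 m[J→φ0] = [5, 11, 8]
r7 m[J→φ1] = [15, 20, 17]
r7 m[J→φ2] = [18, 29, 23]
r7 m[P→φ3] = [8, 9, 3]
r7 m[P→φ4] = [9, 8, 4]
r7 m[C→φ1] = [5, 3, 10]
r7 m[C→φ3] = [20, 16, 21]
r7 m[R→φ2] = [0, 0, 0]
r8 m[φ0→E] = [12, 7, 11]
r8 m[φ0→J] = [14, 19, 16]
r8 m[φ1→J] = [4, 10, 7]
r8 m[φ1→C] = [20, 16, 21]
r8 m[φ2→J] = [1, 1, 1]
r8 m[φ2→R] = [23, 20, 19]
r8 m[φ3→P] = [21, 20, 16]
r8 m[φ3→C] = [5, 3, 10]
r8 m[φ4→P] = [8, 9, 3]
r8 m[φ5→E] = [5, 5, 7]
r8 m[φ6→E] = [8, 7, 6]
r8 m[E→φ0] = [13, 12, 13]
r8 m[E→φ5] = [20, 14, 17]
r8 m[E→φ6] = [17, 12, 18]
r8 m[J→φ0] = [5, 11, 8]
r8 m[J→φ1] = [15, 20, 17]
r8 m[J→φ2] = [18, 29, 23]
r8 m[P→φ3] = [8, 9, 3]
r8 m[P→φ4] = [21, 20, 16]
r8 m[C→φ1] = [5, 3, 10]
r8 m[C→φ3] = [20, 16, 21]
r8 m[R→φ2] = [0, 0, 0]
r9 m[φ0→E] = [12, 7, 11]
r9 m[φ0→J] = [14, 19, 16]
r9 m[φ1→J] = [4, 10, 7]
r9 m[φ1→C] = [20, 16, 21]
r9 m[φ2→J] = [1, 1, 1]
r9 m[φ2→R] = [23, 20, 19]
r9 m[φ3→P] = [21, 20, 16]
r9 m[φ3→C] = [5, 3, 10]
r9 m[φ4→P] = [8, 9, 3]
r9 m[φ5→E] = [5, 5, 7]
r9 m[φ6→E] = [8, 7, 6]
r9 m[E→φ0] = [13, 12, 13]
r9 m[E→φ5] = [20, 14, 17]
r9 m[E→φ6] = [17, 12, 18]
r9 m[J→φ0] = [5, 11, 8]
r9 m[J→φ1] = [15, 20, 17]
r9 m[J→φ2] = [18, 29, 23]
r9 m[P→φ3] = [8, 9, 3]
r9 m[P→φ4] = [21, 20, 16]
r9 m[C→φ1] = [5, 3, 10]
r9 m[C→φ3] = [20, 16, 21]
r9 m[R→φ2] = [0, 0, 0]
fixed point reached at round 9
traceback from E: (E=1, J=0, P=2, C=1, R=2), score=19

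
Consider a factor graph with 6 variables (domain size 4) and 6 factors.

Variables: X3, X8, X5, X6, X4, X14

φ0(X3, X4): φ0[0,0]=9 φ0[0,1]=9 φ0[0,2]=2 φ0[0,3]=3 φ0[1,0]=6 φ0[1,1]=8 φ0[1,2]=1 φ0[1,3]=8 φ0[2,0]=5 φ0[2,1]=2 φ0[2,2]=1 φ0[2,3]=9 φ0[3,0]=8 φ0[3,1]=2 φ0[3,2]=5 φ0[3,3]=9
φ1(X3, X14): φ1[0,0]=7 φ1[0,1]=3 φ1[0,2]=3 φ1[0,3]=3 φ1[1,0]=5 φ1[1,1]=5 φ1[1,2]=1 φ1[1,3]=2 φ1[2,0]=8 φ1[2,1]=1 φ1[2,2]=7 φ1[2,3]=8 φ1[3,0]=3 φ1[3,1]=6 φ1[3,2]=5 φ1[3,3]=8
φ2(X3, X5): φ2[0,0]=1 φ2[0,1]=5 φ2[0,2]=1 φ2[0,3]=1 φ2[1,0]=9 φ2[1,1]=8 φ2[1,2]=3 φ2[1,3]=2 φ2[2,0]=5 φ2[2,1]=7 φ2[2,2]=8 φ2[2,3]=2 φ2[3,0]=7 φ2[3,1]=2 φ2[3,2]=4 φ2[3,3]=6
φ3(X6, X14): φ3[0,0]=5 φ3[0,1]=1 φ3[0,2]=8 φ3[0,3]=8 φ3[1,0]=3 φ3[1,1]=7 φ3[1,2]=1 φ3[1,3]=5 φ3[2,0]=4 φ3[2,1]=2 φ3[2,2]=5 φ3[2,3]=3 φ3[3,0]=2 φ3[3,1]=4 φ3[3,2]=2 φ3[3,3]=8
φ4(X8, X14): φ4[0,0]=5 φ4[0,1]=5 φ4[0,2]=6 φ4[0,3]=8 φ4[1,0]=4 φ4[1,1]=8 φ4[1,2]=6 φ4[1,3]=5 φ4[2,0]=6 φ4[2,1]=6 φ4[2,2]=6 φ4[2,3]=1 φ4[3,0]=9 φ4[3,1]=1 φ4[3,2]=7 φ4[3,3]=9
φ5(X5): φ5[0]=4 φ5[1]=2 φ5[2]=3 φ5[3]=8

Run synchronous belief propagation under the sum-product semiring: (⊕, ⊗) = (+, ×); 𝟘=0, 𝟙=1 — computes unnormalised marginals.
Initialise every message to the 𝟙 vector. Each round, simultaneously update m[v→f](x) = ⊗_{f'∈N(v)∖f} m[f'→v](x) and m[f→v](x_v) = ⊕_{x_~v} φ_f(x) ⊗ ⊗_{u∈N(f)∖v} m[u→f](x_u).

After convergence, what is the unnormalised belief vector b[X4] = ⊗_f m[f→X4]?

init: all messages = 𝟙 over 4 values
r1 m[φ0→X3] = [23, 23, 17, 24]
r1 m[φ0→X4] = [28, 21, 9, 29]
r1 m[φ1→X3] = [16, 13, 24, 22]
r1 m[φ1→X14] = [23, 15, 16, 21]
r1 m[φ2→X3] = [8, 22, 22, 19]
r1 m[φ2→X5] = [22, 22, 16, 11]
r1 m[φ3→X6] = [22, 16, 14, 16]
r1 m[φ3→X14] = [14, 14, 16, 24]
r1 m[φ4→X8] = [24, 23, 19, 26]
r1 m[φ4→X14] = [24, 20, 25, 23]
r1 m[φ5→X5] = [4, 2, 3, 8]
r1 m[X3→φ0] = [1, 1, 1, 1]
r1 m[X3→φ1] = [1, 1, 1, 1]
r1 m[X3→φ2] = [1, 1, 1, 1]
r1 m[X8→φ4] = [1, 1, 1, 1]
r1 m[X5→φ2] = [1, 1, 1, 1]
r1 m[X5→φ5] = [1, 1, 1, 1]
r1 m[X6→φ3] = [1, 1, 1, 1]
r1 m[X4→φ0] = [1, 1, 1, 1]
r1 m[X14→φ1] = [1, 1, 1, 1]
r1 m[X14→φ3] = [1, 1, 1, 1]
r1 m[X14→φ4] = [1, 1, 1, 1]
r2 m[φ0→X3] = [23, 23, 17, 24]
r2 m[φ0→X4] = [28, 21, 9, 29]
r2 m[φ1→X3] = [16, 13, 24, 22]
r2 m[φ1→X14] = [23, 15, 16, 21]
r2 m[φ2→X3] = [8, 22, 22, 19]
r2 m[φ2→X5] = [22, 22, 16, 11]
r2 m[φ3→X6] = [22, 16, 14, 16]
r2 m[φ3→X14] = [14, 14, 16, 24]
r2 m[φ4→X8] = [24, 23, 19, 26]
r2 m[φ4→X14] = [24, 20, 25, 23]
r2 m[φ5→X5] = [4, 2, 3, 8]
r2 m[X3→φ0] = [128, 286, 528, 418]
r2 m[X3→φ1] = [184, 506, 374, 456]
r2 m[X3→φ2] = [368, 299, 408, 528]
r2 m[X8→φ4] = [1, 1, 1, 1]
r2 m[X5→φ2] = [4, 2, 3, 8]
r2 m[X5→φ5] = [22, 22, 16, 11]
r2 m[X6→φ3] = [1, 1, 1, 1]
r2 m[X4→φ0] = [1, 1, 1, 1]
r2 m[X14→φ1] = [336, 280, 400, 552]
r2 m[X14→φ3] = [552, 300, 400, 483]
r2 m[X14→φ4] = [322, 210, 256, 504]
r3 m[φ0→X3] = [23, 23, 17, 24]
r3 m[φ0→X4] = [8852, 5332, 3160, 11186]
r3 m[φ1→X3] = [6048, 4584, 10184, 9104]
r3 m[φ1→X14] = [8178, 6192, 5956, 8204]
r3 m[φ2→X3] = [25, 77, 74, 92]
r3 m[φ2→X5] = [8795, 8144, 6641, 4950]
r3 m[φ3→X6] = [10124, 6571, 6257, 6968]
r3 m[φ3→X14] = [14, 14, 16, 24]
r3 m[φ4→X8] = [8228, 7024, 5232, 9436]
r3 m[φ4→X14] = [24, 20, 25, 23]
r3 m[φ5→X5] = [4, 2, 3, 8]
r3 m[X3→φ0] = [128, 286, 528, 418]
r3 m[X3→φ1] = [184, 506, 374, 456]
r3 m[X3→φ2] = [368, 299, 408, 528]
r3 m[X8→φ4] = [1, 1, 1, 1]
r3 m[X5→φ2] = [4, 2, 3, 8]
r3 m[X5→φ5] = [22, 22, 16, 11]
r3 m[X6→φ3] = [1, 1, 1, 1]
r3 m[X4→φ0] = [1, 1, 1, 1]
r3 m[X14→φ1] = [336, 280, 400, 552]
r3 m[X14→φ3] = [552, 300, 400, 483]
r3 m[X14→φ4] = [322, 210, 256, 504]
r4 m[φ0→X3] = [23, 23, 17, 24]
r4 m[φ0→X4] = [8852, 5332, 3160, 11186]
r4 m[φ1→X3] = [6048, 4584, 10184, 9104]
r4 m[φ1→X14] = [8178, 6192, 5956, 8204]
r4 m[φ2→X3] = [25, 77, 74, 92]
r4 m[φ2→X5] = [8795, 8144, 6641, 4950]
r4 m[φ3→X6] = [10124, 6571, 6257, 6968]
r4 m[φ3→X14] = [14, 14, 16, 24]
r4 m[φ4→X8] = [8228, 7024, 5232, 9436]
r4 m[φ4→X14] = [24, 20, 25, 23]
r4 m[φ5→X5] = [4, 2, 3, 8]
r4 m[X3→φ0] = [151200, 352968, 753616, 837568]
r4 m[X3→φ1] = [575, 1771, 1258, 2208]
r4 m[X3→φ2] = [139104, 105432, 173128, 218496]
r4 m[X8→φ4] = [1, 1, 1, 1]
r4 m[X5→φ2] = [4, 2, 3, 8]
r4 m[X5→φ5] = [8795, 8144, 6641, 4950]
r4 m[X6→φ3] = [1, 1, 1, 1]
r4 m[X4→φ0] = [1, 1, 1, 1]
r4 m[X14→φ1] = [336, 280, 400, 552]
r4 m[X14→φ3] = [196272, 123840, 148900, 188692]
r4 m[X14→φ4] = [114492, 86688, 95296, 196896]
r5 m[φ0→X3] = [23, 23, 17, 24]
r5 m[φ0→X4] = [13947232, 7366912, 5596824, 17598000]
r5 m[φ1→X3] = [6048, 4584, 10184, 9104]
r5 m[φ1→X14] = [29568, 25086, 23342, 32995]
r5 m[φ2→X3] = [25, 77, 74, 92]
r5 m[φ2→X5] = [3483104, 3187864, 2714408, 2007200]
r5 m[φ3→X6] = [3805936, 2548056, 2343344, 2695240]
r5 m[φ3→X14] = [14, 14, 16, 24]
r5 m[φ4→X8] = [3152844, 2707728, 1975752, 3556252]
r5 m[φ4→X14] = [24, 20, 25, 23]
r5 m[φ5→X5] = [4, 2, 3, 8]
r5 m[X3→φ0] = [151200, 352968, 753616, 837568]
r5 m[X3→φ1] = [575, 1771, 1258, 2208]
r5 m[X3→φ2] = [139104, 105432, 173128, 218496]
r5 m[X8→φ4] = [1, 1, 1, 1]
r5 m[X5→φ2] = [4, 2, 3, 8]
r5 m[X5→φ5] = [8795, 8144, 6641, 4950]
r5 m[X6→φ3] = [1, 1, 1, 1]
r5 m[X4→φ0] = [1, 1, 1, 1]
r5 m[X14→φ1] = [336, 280, 400, 552]
r5 m[X14→φ3] = [196272, 123840, 148900, 188692]
r5 m[X14→φ4] = [114492, 86688, 95296, 196896]
r6 m[φ0→X3] = [23, 23, 17, 24]
r6 m[φ0→X4] = [13947232, 7366912, 5596824, 17598000]
r6 m[φ1→X3] = [6048, 4584, 10184, 9104]
r6 m[φ1→X14] = [29568, 25086, 23342, 32995]
r6 m[φ2→X3] = [25, 77, 74, 92]
r6 m[φ2→X5] = [3483104, 3187864, 2714408, 2007200]
r6 m[φ3→X6] = [3805936, 2548056, 2343344, 2695240]
r6 m[φ3→X14] = [14, 14, 16, 24]
r6 m[φ4→X8] = [3152844, 2707728, 1975752, 3556252]
r6 m[φ4→X14] = [24, 20, 25, 23]
r6 m[φ5→X5] = [4, 2, 3, 8]
r6 m[X3→φ0] = [151200, 352968, 753616, 837568]
r6 m[X3→φ1] = [575, 1771, 1258, 2208]
r6 m[X3→φ2] = [139104, 105432, 173128, 218496]
r6 m[X8→φ4] = [1, 1, 1, 1]
r6 m[X5→φ2] = [4, 2, 3, 8]
r6 m[X5→φ5] = [3483104, 3187864, 2714408, 2007200]
r6 m[X6→φ3] = [1, 1, 1, 1]
r6 m[X4→φ0] = [1, 1, 1, 1]
r6 m[X14→φ1] = [336, 280, 400, 552]
r6 m[X14→φ3] = [709632, 501720, 583550, 758885]
r6 m[X14→φ4] = [413952, 351204, 373472, 791880]
r7 m[φ0→X3] = [23, 23, 17, 24]
r7 m[φ0→X4] = [13947232, 7366912, 5596824, 17598000]
r7 m[φ1→X3] = [6048, 4584, 10184, 9104]
r7 m[φ1→X14] = [29568, 25086, 23342, 32995]
r7 m[φ2→X3] = [25, 77, 74, 92]
r7 m[φ2→X5] = [3483104, 3187864, 2714408, 2007200]
r7 m[φ3→X6] = [14789360, 10018911, 9036373, 10664324]
r7 m[φ3→X14] = [14, 14, 16, 24]
r7 m[φ4→X8] = [12401652, 10665672, 7623648, 13817996]
r7 m[φ4→X14] = [24, 20, 25, 23]
r7 m[φ5→X5] = [4, 2, 3, 8]
r7 m[X3→φ0] = [151200, 352968, 753616, 837568]
r7 m[X3→φ1] = [575, 1771, 1258, 2208]
r7 m[X3→φ2] = [139104, 105432, 173128, 218496]
r7 m[X8→φ4] = [1, 1, 1, 1]
r7 m[X5→φ2] = [4, 2, 3, 8]
r7 m[X5→φ5] = [3483104, 3187864, 2714408, 2007200]
r7 m[X6→φ3] = [1, 1, 1, 1]
r7 m[X4→φ0] = [1, 1, 1, 1]
r7 m[X14→φ1] = [336, 280, 400, 552]
r7 m[X14→φ3] = [709632, 501720, 583550, 758885]
r7 m[X14→φ4] = [413952, 351204, 373472, 791880]
r8 m[φ0→X3] = [23, 23, 17, 24]
r8 m[φ0→X4] = [13947232, 7366912, 5596824, 17598000]
r8 m[φ1→X3] = [6048, 4584, 10184, 9104]
r8 m[φ1→X14] = [29568, 25086, 23342, 32995]
r8 m[φ2→X3] = [25, 77, 74, 92]
r8 m[φ2→X5] = [3483104, 3187864, 2714408, 2007200]
r8 m[φ3→X6] = [14789360, 10018911, 9036373, 10664324]
r8 m[φ3→X14] = [14, 14, 16, 24]
r8 m[φ4→X8] = [12401652, 10665672, 7623648, 13817996]
r8 m[φ4→X14] = [24, 20, 25, 23]
r8 m[φ5→X5] = [4, 2, 3, 8]
r8 m[X3→φ0] = [151200, 352968, 753616, 837568]
r8 m[X3→φ1] = [575, 1771, 1258, 2208]
r8 m[X3→φ2] = [139104, 105432, 173128, 218496]
r8 m[X8→φ4] = [1, 1, 1, 1]
r8 m[X5→φ2] = [4, 2, 3, 8]
r8 m[X5→φ5] = [3483104, 3187864, 2714408, 2007200]
r8 m[X6→φ3] = [1, 1, 1, 1]
r8 m[X4→φ0] = [1, 1, 1, 1]
r8 m[X14→φ1] = [336, 280, 400, 552]
r8 m[X14→φ3] = [709632, 501720, 583550, 758885]
r8 m[X14→φ4] = [413952, 351204, 373472, 791880]
fixed point reached at round 8
b[X4] = ⊗ incoming = [13947232, 7366912, 5596824, 17598000]

b[X4] = [13947232, 7366912, 5596824, 17598000]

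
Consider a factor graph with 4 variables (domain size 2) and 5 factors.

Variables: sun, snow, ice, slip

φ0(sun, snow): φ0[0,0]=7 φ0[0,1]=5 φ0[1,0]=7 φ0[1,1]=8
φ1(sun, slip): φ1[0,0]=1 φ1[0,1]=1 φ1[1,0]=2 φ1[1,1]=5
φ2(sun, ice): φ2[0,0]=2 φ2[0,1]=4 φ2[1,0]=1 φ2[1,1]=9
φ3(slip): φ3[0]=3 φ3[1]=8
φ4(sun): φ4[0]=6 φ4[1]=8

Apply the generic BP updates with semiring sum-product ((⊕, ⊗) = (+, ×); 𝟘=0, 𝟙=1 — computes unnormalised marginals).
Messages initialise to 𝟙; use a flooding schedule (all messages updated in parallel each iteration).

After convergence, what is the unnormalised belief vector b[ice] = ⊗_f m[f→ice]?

b[ice] = [7104, 52848]

init: all messages = 𝟙 over 2 values
r1 m[φ0→sun] = [12, 15]
r1 m[φ0→snow] = [14, 13]
r1 m[φ1→sun] = [2, 7]
r1 m[φ1→slip] = [3, 6]
r1 m[φ2→sun] = [6, 10]
r1 m[φ2→ice] = [3, 13]
r1 m[φ3→slip] = [3, 8]
r1 m[φ4→sun] = [6, 8]
r1 m[sun→φ0] = [1, 1]
r1 m[sun→φ1] = [1, 1]
r1 m[sun→φ2] = [1, 1]
r1 m[sun→φ4] = [1, 1]
r1 m[snow→φ0] = [1, 1]
r1 m[ice→φ2] = [1, 1]
r1 m[slip→φ1] = [1, 1]
r1 m[slip→φ3] = [1, 1]
r2 m[φ0→sun] = [12, 15]
r2 m[φ0→snow] = [14, 13]
r2 m[φ1→sun] = [2, 7]
r2 m[φ1→slip] = [3, 6]
r2 m[φ2→sun] = [6, 10]
r2 m[φ2→ice] = [3, 13]
r2 m[φ3→slip] = [3, 8]
r2 m[φ4→sun] = [6, 8]
r2 m[sun→φ0] = [72, 560]
r2 m[sun→φ1] = [432, 1200]
r2 m[sun→φ2] = [144, 840]
r2 m[sun→φ4] = [144, 1050]
r2 m[snow→φ0] = [1, 1]
r2 m[ice→φ2] = [1, 1]
r2 m[slip→φ1] = [3, 8]
r2 m[slip→φ3] = [3, 6]
r3 m[φ0→sun] = [12, 15]
r3 m[φ0→snow] = [4424, 4840]
r3 m[φ1→sun] = [11, 46]
r3 m[φ1→slip] = [2832, 6432]
r3 m[φ2→sun] = [6, 10]
r3 m[φ2→ice] = [1128, 8136]
r3 m[φ3→slip] = [3, 8]
r3 m[φ4→sun] = [6, 8]
r3 m[sun→φ0] = [72, 560]
r3 m[sun→φ1] = [432, 1200]
r3 m[sun→φ2] = [144, 840]
r3 m[sun→φ4] = [144, 1050]
r3 m[snow→φ0] = [1, 1]
r3 m[ice→φ2] = [1, 1]
r3 m[slip→φ1] = [3, 8]
r3 m[slip→φ3] = [3, 6]
r4 m[φ0→sun] = [12, 15]
r4 m[φ0→snow] = [4424, 4840]
r4 m[φ1→sun] = [11, 46]
r4 m[φ1→slip] = [2832, 6432]
r4 m[φ2→sun] = [6, 10]
r4 m[φ2→ice] = [1128, 8136]
r4 m[φ3→slip] = [3, 8]
r4 m[φ4→sun] = [6, 8]
r4 m[sun→φ0] = [396, 3680]
r4 m[sun→φ1] = [432, 1200]
r4 m[sun→φ2] = [792, 5520]
r4 m[sun→φ4] = [792, 6900]
r4 m[snow→φ0] = [1, 1]
r4 m[ice→φ2] = [1, 1]
r4 m[slip→φ1] = [3, 8]
r4 m[slip→φ3] = [2832, 6432]
r5 m[φ0→sun] = [12, 15]
r5 m[φ0→snow] = [28532, 31420]
r5 m[φ1→sun] = [11, 46]
r5 m[φ1→slip] = [2832, 6432]
r5 m[φ2→sun] = [6, 10]
r5 m[φ2→ice] = [7104, 52848]
r5 m[φ3→slip] = [3, 8]
r5 m[φ4→sun] = [6, 8]
r5 m[sun→φ0] = [396, 3680]
r5 m[sun→φ1] = [432, 1200]
r5 m[sun→φ2] = [792, 5520]
r5 m[sun→φ4] = [792, 6900]
r5 m[snow→φ0] = [1, 1]
r5 m[ice→φ2] = [1, 1]
r5 m[slip→φ1] = [3, 8]
r5 m[slip→φ3] = [2832, 6432]
r6 m[φ0→sun] = [12, 15]
r6 m[φ0→snow] = [28532, 31420]
r6 m[φ1→sun] = [11, 46]
r6 m[φ1→slip] = [2832, 6432]
r6 m[φ2→sun] = [6, 10]
r6 m[φ2→ice] = [7104, 52848]
r6 m[φ3→slip] = [3, 8]
r6 m[φ4→sun] = [6, 8]
r6 m[sun→φ0] = [396, 3680]
r6 m[sun→φ1] = [432, 1200]
r6 m[sun→φ2] = [792, 5520]
r6 m[sun→φ4] = [792, 6900]
r6 m[snow→φ0] = [1, 1]
r6 m[ice→φ2] = [1, 1]
r6 m[slip→φ1] = [3, 8]
r6 m[slip→φ3] = [2832, 6432]
fixed point reached at round 6
b[ice] = ⊗ incoming = [7104, 52848]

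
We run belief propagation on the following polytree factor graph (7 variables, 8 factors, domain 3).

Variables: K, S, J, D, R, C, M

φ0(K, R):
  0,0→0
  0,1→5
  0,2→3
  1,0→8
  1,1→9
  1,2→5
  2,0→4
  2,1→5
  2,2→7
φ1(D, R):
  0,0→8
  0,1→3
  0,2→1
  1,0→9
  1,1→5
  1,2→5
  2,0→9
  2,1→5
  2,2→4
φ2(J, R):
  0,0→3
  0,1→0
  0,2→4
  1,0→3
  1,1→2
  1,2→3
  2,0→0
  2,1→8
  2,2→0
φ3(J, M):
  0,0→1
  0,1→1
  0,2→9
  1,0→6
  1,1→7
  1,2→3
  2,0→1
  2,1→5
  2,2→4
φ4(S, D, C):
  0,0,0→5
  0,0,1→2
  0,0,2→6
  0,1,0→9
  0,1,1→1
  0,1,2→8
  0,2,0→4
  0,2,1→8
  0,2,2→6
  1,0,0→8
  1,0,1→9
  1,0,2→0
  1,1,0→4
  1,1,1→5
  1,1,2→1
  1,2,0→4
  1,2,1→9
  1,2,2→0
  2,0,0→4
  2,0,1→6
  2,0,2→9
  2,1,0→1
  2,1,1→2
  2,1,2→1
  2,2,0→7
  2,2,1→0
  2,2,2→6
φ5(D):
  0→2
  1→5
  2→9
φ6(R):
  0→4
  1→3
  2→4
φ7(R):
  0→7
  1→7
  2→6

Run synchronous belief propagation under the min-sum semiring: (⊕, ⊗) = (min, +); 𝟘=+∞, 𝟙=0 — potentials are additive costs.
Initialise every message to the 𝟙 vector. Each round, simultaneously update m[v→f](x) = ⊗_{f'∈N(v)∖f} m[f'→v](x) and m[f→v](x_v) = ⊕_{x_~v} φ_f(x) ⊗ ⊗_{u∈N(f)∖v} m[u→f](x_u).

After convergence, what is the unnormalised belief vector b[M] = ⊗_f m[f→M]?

init: all messages = 𝟙 over 3 values
r1 m[φ0→K] = [0, 5, 4]
r1 m[φ0→R] = [0, 5, 3]
r1 m[φ1→D] = [1, 5, 4]
r1 m[φ1→R] = [8, 3, 1]
r1 m[φ2→J] = [0, 2, 0]
r1 m[φ2→R] = [0, 0, 0]
r1 m[φ3→J] = [1, 3, 1]
r1 m[φ3→M] = [1, 1, 3]
r1 m[φ4→S] = [1, 0, 0]
r1 m[φ4→D] = [0, 1, 0]
r1 m[φ4→C] = [1, 0, 0]
r1 m[φ5→D] = [2, 5, 9]
r1 m[φ6→R] = [4, 3, 4]
r1 m[φ7→R] = [7, 7, 6]
r1 m[K→φ0] = [0, 0, 0]
r1 m[S→φ4] = [0, 0, 0]
r1 m[J→φ2] = [0, 0, 0]
r1 m[J→φ3] = [0, 0, 0]
r1 m[D→φ1] = [0, 0, 0]
r1 m[D→φ4] = [0, 0, 0]
r1 m[D→φ5] = [0, 0, 0]
r1 m[R→φ0] = [0, 0, 0]
r1 m[R→φ1] = [0, 0, 0]
r1 m[R→φ2] = [0, 0, 0]
r1 m[R→φ6] = [0, 0, 0]
r1 m[R→φ7] = [0, 0, 0]
r1 m[C→φ4] = [0, 0, 0]
r1 m[M→φ3] = [0, 0, 0]
r2 m[φ0→K] = [0, 5, 4]
r2 m[φ0→R] = [0, 5, 3]
r2 m[φ1→D] = [1, 5, 4]
r2 m[φ1→R] = [8, 3, 1]
r2 m[φ2→J] = [0, 2, 0]
r2 m[φ2→R] = [0, 0, 0]
r2 m[φ3→J] = [1, 3, 1]
r2 m[φ3→M] = [1, 1, 3]
r2 m[φ4→S] = [1, 0, 0]
r2 m[φ4→D] = [0, 1, 0]
r2 m[φ4→C] = [1, 0, 0]
r2 m[φ5→D] = [2, 5, 9]
r2 m[φ6→R] = [4, 3, 4]
r2 m[φ7→R] = [7, 7, 6]
r2 m[K→φ0] = [0, 0, 0]
r2 m[S→φ4] = [0, 0, 0]
r2 m[J→φ2] = [1, 3, 1]
r2 m[J→φ3] = [0, 2, 0]
r2 m[D→φ1] = [2, 6, 9]
r2 m[D→φ4] = [3, 10, 13]
r2 m[D→φ5] = [1, 6, 4]
r2 m[R→φ0] = [19, 13, 11]
r2 m[R→φ1] = [11, 15, 13]
r2 m[R→φ2] = [19, 18, 14]
r2 m[R→φ6] = [15, 15, 10]
r2 m[R→φ7] = [12, 11, 8]
r2 m[C→φ4] = [0, 0, 0]
r2 m[M→φ3] = [0, 0, 0]
r3 m[φ0→K] = [14, 16, 18]
r3 m[φ0→R] = [0, 5, 3]
r3 m[φ1→D] = [14, 18, 17]
r3 m[φ1→R] = [10, 5, 3]
r3 m[φ2→J] = [18, 17, 14]
r3 m[φ2→R] = [1, 1, 1]
r3 m[φ3→J] = [1, 3, 1]
r3 m[φ3→M] = [1, 1, 4]
r3 m[φ4→S] = [5, 3, 7]
r3 m[φ4→D] = [0, 1, 0]
r3 m[φ4→C] = [7, 5, 3]
r3 m[φ5→D] = [2, 5, 9]
r3 m[φ6→R] = [4, 3, 4]
r3 m[φ7→R] = [7, 7, 6]
r3 m[K→φ0] = [0, 0, 0]
r3 m[S→φ4] = [0, 0, 0]
r3 m[J→φ2] = [1, 3, 1]
r3 m[J→φ3] = [0, 2, 0]
r3 m[D→φ1] = [2, 6, 9]
r3 m[D→φ4] = [3, 10, 13]
r3 m[D→φ5] = [1, 6, 4]
r3 m[R→φ0] = [19, 13, 11]
r3 m[R→φ1] = [11, 15, 13]
r3 m[R→φ2] = [19, 18, 14]
r3 m[R→φ6] = [15, 15, 10]
r3 m[R→φ7] = [12, 11, 8]
r3 m[C→φ4] = [0, 0, 0]
r3 m[M→φ3] = [0, 0, 0]
r4 m[φ0→K] = [14, 16, 18]
r4 m[φ0→R] = [0, 5, 3]
r4 m[φ1→D] = [14, 18, 17]
r4 m[φ1→R] = [10, 5, 3]
r4 m[φ2→J] = [18, 17, 14]
r4 m[φ2→R] = [1, 1, 1]
r4 m[φ3→J] = [1, 3, 1]
r4 m[φ3→M] = [1, 1, 4]
r4 m[φ4→S] = [5, 3, 7]
r4 m[φ4→D] = [0, 1, 0]
r4 m[φ4→C] = [7, 5, 3]
r4 m[φ5→D] = [2, 5, 9]
r4 m[φ6→R] = [4, 3, 4]
r4 m[φ7→R] = [7, 7, 6]
r4 m[K→φ0] = [0, 0, 0]
r4 m[S→φ4] = [0, 0, 0]
r4 m[J→φ2] = [1, 3, 1]
r4 m[J→φ3] = [18, 17, 14]
r4 m[D→φ1] = [2, 6, 9]
r4 m[D→φ4] = [16, 23, 26]
r4 m[D→φ5] = [14, 19, 17]
r4 m[R→φ0] = [22, 16, 14]
r4 m[R→φ1] = [12, 16, 14]
r4 m[R→φ2] = [21, 20, 16]
r4 m[R→φ6] = [18, 18, 13]
r4 m[R→φ7] = [15, 14, 11]
r4 m[C→φ4] = [0, 0, 0]
r4 m[M→φ3] = [0, 0, 0]
r5 m[φ0→K] = [17, 19, 21]
r5 m[φ0→R] = [0, 5, 3]
r5 m[φ1→D] = [15, 19, 18]
r5 m[φ1→R] = [10, 5, 3]
r5 m[φ2→J] = [20, 19, 16]
r5 m[φ2→R] = [1, 1, 1]
r5 m[φ3→J] = [1, 3, 1]
r5 m[φ3→M] = [15, 19, 18]
r5 m[φ4→S] = [18, 16, 20]
r5 m[φ4→D] = [0, 1, 0]
r5 m[φ4→C] = [20, 18, 16]
r5 m[φ5→D] = [2, 5, 9]
r5 m[φ6→R] = [4, 3, 4]
r5 m[φ7→R] = [7, 7, 6]
r5 m[K→φ0] = [0, 0, 0]
r5 m[S→φ4] = [0, 0, 0]
r5 m[J→φ2] = [1, 3, 1]
r5 m[J→φ3] = [18, 17, 14]
r5 m[D→φ1] = [2, 6, 9]
r5 m[D→φ4] = [16, 23, 26]
r5 m[D→φ5] = [14, 19, 17]
r5 m[R→φ0] = [22, 16, 14]
r5 m[R→φ1] = [12, 16, 14]
r5 m[R→φ2] = [21, 20, 16]
r5 m[R→φ6] = [18, 18, 13]
r5 m[R→φ7] = [15, 14, 11]
r5 m[C→φ4] = [0, 0, 0]
r5 m[M→φ3] = [0, 0, 0]
r6 m[φ0→K] = [17, 19, 21]
r6 m[φ0→R] = [0, 5, 3]
r6 m[φ1→D] = [15, 19, 18]
r6 m[φ1→R] = [10, 5, 3]
r6 m[φ2→J] = [20, 19, 16]
r6 m[φ2→R] = [1, 1, 1]
r6 m[φ3→J] = [1, 3, 1]
r6 m[φ3→M] = [15, 19, 18]
r6 m[φ4→S] = [18, 16, 20]
r6 m[φ4→D] = [0, 1, 0]
r6 m[φ4→C] = [20, 18, 16]
r6 m[φ5→D] = [2, 5, 9]
r6 m[φ6→R] = [4, 3, 4]
r6 m[φ7→R] = [7, 7, 6]
r6 m[K→φ0] = [0, 0, 0]
r6 m[S→φ4] = [0, 0, 0]
r6 m[J→φ2] = [1, 3, 1]
r6 m[J→φ3] = [20, 19, 16]
r6 m[D→φ1] = [2, 6, 9]
r6 m[D→φ4] = [17, 24, 27]
r6 m[D→φ5] = [15, 20, 18]
r6 m[R→φ0] = [22, 16, 14]
r6 m[R→φ1] = [12, 16, 14]
r6 m[R→φ2] = [21, 20, 16]
r6 m[R→φ6] = [18, 18, 13]
r6 m[R→φ7] = [15, 14, 11]
r6 m[C→φ4] = [0, 0, 0]
r6 m[M→φ3] = [0, 0, 0]
r7 m[φ0→K] = [17, 19, 21]
r7 m[φ0→R] = [0, 5, 3]
r7 m[φ1→D] = [15, 19, 18]
r7 m[φ1→R] = [10, 5, 3]
r7 m[φ2→J] = [20, 19, 16]
r7 m[φ2→R] = [1, 1, 1]
r7 m[φ3→J] = [1, 3, 1]
r7 m[φ3→M] = [17, 21, 20]
r7 m[φ4→S] = [19, 17, 21]
r7 m[φ4→D] = [0, 1, 0]
r7 m[φ4→C] = [21, 19, 17]
r7 m[φ5→D] = [2, 5, 9]
r7 m[φ6→R] = [4, 3, 4]
r7 m[φ7→R] = [7, 7, 6]
r7 m[K→φ0] = [0, 0, 0]
r7 m[S→φ4] = [0, 0, 0]
r7 m[J→φ2] = [1, 3, 1]
r7 m[J→φ3] = [20, 19, 16]
r7 m[D→φ1] = [2, 6, 9]
r7 m[D→φ4] = [17, 24, 27]
r7 m[D→φ5] = [15, 20, 18]
r7 m[R→φ0] = [22, 16, 14]
r7 m[R→φ1] = [12, 16, 14]
r7 m[R→φ2] = [21, 20, 16]
r7 m[R→φ6] = [18, 18, 13]
r7 m[R→φ7] = [15, 14, 11]
r7 m[C→φ4] = [0, 0, 0]
r7 m[M→φ3] = [0, 0, 0]
r8 m[φ0→K] = [17, 19, 21]
r8 m[φ0→R] = [0, 5, 3]
r8 m[φ1→D] = [15, 19, 18]
r8 m[φ1→R] = [10, 5, 3]
r8 m[φ2→J] = [20, 19, 16]
r8 m[φ2→R] = [1, 1, 1]
r8 m[φ3→J] = [1, 3, 1]
r8 m[φ3→M] = [17, 21, 20]
r8 m[φ4→S] = [19, 17, 21]
r8 m[φ4→D] = [0, 1, 0]
r8 m[φ4→C] = [21, 19, 17]
r8 m[φ5→D] = [2, 5, 9]
r8 m[φ6→R] = [4, 3, 4]
r8 m[φ7→R] = [7, 7, 6]
r8 m[K→φ0] = [0, 0, 0]
r8 m[S→φ4] = [0, 0, 0]
r8 m[J→φ2] = [1, 3, 1]
r8 m[J→φ3] = [20, 19, 16]
r8 m[D→φ1] = [2, 6, 9]
r8 m[D→φ4] = [17, 24, 27]
r8 m[D→φ5] = [15, 20, 18]
r8 m[R→φ0] = [22, 16, 14]
r8 m[R→φ1] = [12, 16, 14]
r8 m[R→φ2] = [21, 20, 16]
r8 m[R→φ6] = [18, 18, 13]
r8 m[R→φ7] = [15, 14, 11]
r8 m[C→φ4] = [0, 0, 0]
r8 m[M→φ3] = [0, 0, 0]
fixed point reached at round 8
b[M] = ⊗ incoming = [17, 21, 20]

b[M] = [17, 21, 20]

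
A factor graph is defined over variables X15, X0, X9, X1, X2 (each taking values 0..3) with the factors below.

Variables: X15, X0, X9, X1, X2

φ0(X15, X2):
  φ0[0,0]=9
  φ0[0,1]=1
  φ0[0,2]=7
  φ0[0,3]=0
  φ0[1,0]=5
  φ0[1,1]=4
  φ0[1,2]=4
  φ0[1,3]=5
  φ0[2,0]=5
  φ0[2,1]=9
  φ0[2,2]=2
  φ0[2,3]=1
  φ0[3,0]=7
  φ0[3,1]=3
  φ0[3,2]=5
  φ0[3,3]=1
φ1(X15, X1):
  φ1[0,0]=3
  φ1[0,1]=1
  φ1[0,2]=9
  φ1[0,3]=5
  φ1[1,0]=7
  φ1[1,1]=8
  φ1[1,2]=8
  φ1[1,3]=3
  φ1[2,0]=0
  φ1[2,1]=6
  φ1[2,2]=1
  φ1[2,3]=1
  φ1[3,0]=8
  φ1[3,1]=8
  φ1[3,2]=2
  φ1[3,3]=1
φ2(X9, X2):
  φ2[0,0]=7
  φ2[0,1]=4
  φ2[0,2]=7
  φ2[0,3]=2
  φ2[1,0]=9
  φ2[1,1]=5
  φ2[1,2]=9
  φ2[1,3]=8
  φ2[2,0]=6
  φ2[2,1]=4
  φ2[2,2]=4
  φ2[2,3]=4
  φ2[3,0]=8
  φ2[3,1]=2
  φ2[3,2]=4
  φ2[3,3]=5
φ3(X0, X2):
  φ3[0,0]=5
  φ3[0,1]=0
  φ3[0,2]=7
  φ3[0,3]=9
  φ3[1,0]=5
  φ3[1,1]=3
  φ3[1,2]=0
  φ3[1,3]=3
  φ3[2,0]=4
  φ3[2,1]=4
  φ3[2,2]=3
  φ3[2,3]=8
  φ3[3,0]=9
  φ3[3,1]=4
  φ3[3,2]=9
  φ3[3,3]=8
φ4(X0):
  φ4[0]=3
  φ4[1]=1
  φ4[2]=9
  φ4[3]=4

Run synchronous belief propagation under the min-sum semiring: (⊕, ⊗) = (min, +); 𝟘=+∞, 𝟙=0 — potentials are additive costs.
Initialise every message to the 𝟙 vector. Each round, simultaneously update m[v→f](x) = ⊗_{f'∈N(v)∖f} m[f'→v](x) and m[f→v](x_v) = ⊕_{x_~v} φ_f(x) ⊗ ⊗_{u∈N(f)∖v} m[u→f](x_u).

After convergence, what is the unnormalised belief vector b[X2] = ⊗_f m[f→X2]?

b[X2] = [17, 7, 7, 7]

init: all messages = 𝟙 over 4 values
r1 m[φ0→X15] = [0, 4, 1, 1]
r1 m[φ0→X2] = [5, 1, 2, 0]
r1 m[φ1→X15] = [1, 3, 0, 1]
r1 m[φ1→X1] = [0, 1, 1, 1]
r1 m[φ2→X9] = [2, 5, 4, 2]
r1 m[φ2→X2] = [6, 2, 4, 2]
r1 m[φ3→X0] = [0, 0, 3, 4]
r1 m[φ3→X2] = [4, 0, 0, 3]
r1 m[φ4→X0] = [3, 1, 9, 4]
r1 m[X15→φ0] = [0, 0, 0, 0]
r1 m[X15→φ1] = [0, 0, 0, 0]
r1 m[X0→φ3] = [0, 0, 0, 0]
r1 m[X0→φ4] = [0, 0, 0, 0]
r1 m[X9→φ2] = [0, 0, 0, 0]
r1 m[X1→φ1] = [0, 0, 0, 0]
r1 m[X2→φ0] = [0, 0, 0, 0]
r1 m[X2→φ2] = [0, 0, 0, 0]
r1 m[X2→φ3] = [0, 0, 0, 0]
r2 m[φ0→X15] = [0, 4, 1, 1]
r2 m[φ0→X2] = [5, 1, 2, 0]
r2 m[φ1→X15] = [1, 3, 0, 1]
r2 m[φ1→X1] = [0, 1, 1, 1]
r2 m[φ2→X9] = [2, 5, 4, 2]
r2 m[φ2→X2] = [6, 2, 4, 2]
r2 m[φ3→X0] = [0, 0, 3, 4]
r2 m[φ3→X2] = [4, 0, 0, 3]
r2 m[φ4→X0] = [3, 1, 9, 4]
r2 m[X15→φ0] = [1, 3, 0, 1]
r2 m[X15→φ1] = [0, 4, 1, 1]
r2 m[X0→φ3] = [3, 1, 9, 4]
r2 m[X0→φ4] = [0, 0, 3, 4]
r2 m[X9→φ2] = [0, 0, 0, 0]
r2 m[X1→φ1] = [0, 0, 0, 0]
r2 m[X2→φ0] = [10, 2, 4, 5]
r2 m[X2→φ2] = [9, 1, 2, 3]
r2 m[X2→φ3] = [11, 3, 6, 2]
r3 m[φ0→X15] = [3, 6, 6, 5]
r3 m[φ0→X2] = [5, 2, 2, 1]
r3 m[φ1→X15] = [1, 3, 0, 1]
r3 m[φ1→X1] = [1, 1, 2, 2]
r3 m[φ2→X9] = [5, 6, 5, 3]
r3 m[φ2→X2] = [6, 2, 4, 2]
r3 m[φ3→X0] = [3, 5, 7, 7]
r3 m[φ3→X2] = [6, 3, 1, 4]
r3 m[φ4→X0] = [3, 1, 9, 4]
r3 m[X15→φ0] = [1, 3, 0, 1]
r3 m[X15→φ1] = [0, 4, 1, 1]
r3 m[X0→φ3] = [3, 1, 9, 4]
r3 m[X0→φ4] = [0, 0, 3, 4]
r3 m[X9→φ2] = [0, 0, 0, 0]
r3 m[X1→φ1] = [0, 0, 0, 0]
r3 m[X2→φ0] = [10, 2, 4, 5]
r3 m[X2→φ2] = [9, 1, 2, 3]
r3 m[X2→φ3] = [11, 3, 6, 2]
r4 m[φ0→X15] = [3, 6, 6, 5]
r4 m[φ0→X2] = [5, 2, 2, 1]
r4 m[φ1→X15] = [1, 3, 0, 1]
r4 m[φ1→X1] = [1, 1, 2, 2]
r4 m[φ2→X9] = [5, 6, 5, 3]
r4 m[φ2→X2] = [6, 2, 4, 2]
r4 m[φ3→X0] = [3, 5, 7, 7]
r4 m[φ3→X2] = [6, 3, 1, 4]
r4 m[φ4→X0] = [3, 1, 9, 4]
r4 m[X15→φ0] = [1, 3, 0, 1]
r4 m[X15→φ1] = [3, 6, 6, 5]
r4 m[X0→φ3] = [3, 1, 9, 4]
r4 m[X0→φ4] = [3, 5, 7, 7]
r4 m[X9→φ2] = [0, 0, 0, 0]
r4 m[X1→φ1] = [0, 0, 0, 0]
r4 m[X2→φ0] = [12, 5, 5, 6]
r4 m[X2→φ2] = [11, 5, 3, 5]
r4 m[X2→φ3] = [11, 4, 6, 3]
r5 m[φ0→X15] = [6, 9, 7, 7]
r5 m[φ0→X2] = [5, 2, 2, 1]
r5 m[φ1→X15] = [1, 3, 0, 1]
r5 m[φ1→X1] = [6, 4, 7, 6]
r5 m[φ2→X9] = [7, 10, 7, 7]
r5 m[φ2→X2] = [6, 2, 4, 2]
r5 m[φ3→X0] = [4, 6, 8, 8]
r5 m[φ3→X2] = [6, 3, 1, 4]
r5 m[φ4→X0] = [3, 1, 9, 4]
r5 m[X15→φ0] = [1, 3, 0, 1]
r5 m[X15→φ1] = [3, 6, 6, 5]
r5 m[X0→φ3] = [3, 1, 9, 4]
r5 m[X0→φ4] = [3, 5, 7, 7]
r5 m[X9→φ2] = [0, 0, 0, 0]
r5 m[X1→φ1] = [0, 0, 0, 0]
r5 m[X2→φ0] = [12, 5, 5, 6]
r5 m[X2→φ2] = [11, 5, 3, 5]
r5 m[X2→φ3] = [11, 4, 6, 3]
r6 m[φ0→X15] = [6, 9, 7, 7]
r6 m[φ0→X2] = [5, 2, 2, 1]
r6 m[φ1→X15] = [1, 3, 0, 1]
r6 m[φ1→X1] = [6, 4, 7, 6]
r6 m[φ2→X9] = [7, 10, 7, 7]
r6 m[φ2→X2] = [6, 2, 4, 2]
r6 m[φ3→X0] = [4, 6, 8, 8]
r6 m[φ3→X2] = [6, 3, 1, 4]
r6 m[φ4→X0] = [3, 1, 9, 4]
r6 m[X15→φ0] = [1, 3, 0, 1]
r6 m[X15→φ1] = [6, 9, 7, 7]
r6 m[X0→φ3] = [3, 1, 9, 4]
r6 m[X0→φ4] = [4, 6, 8, 8]
r6 m[X9→φ2] = [0, 0, 0, 0]
r6 m[X1→φ1] = [0, 0, 0, 0]
r6 m[X2→φ0] = [12, 5, 5, 6]
r6 m[X2→φ2] = [11, 5, 3, 5]
r6 m[X2→φ3] = [11, 4, 6, 3]
r7 m[φ0→X15] = [6, 9, 7, 7]
r7 m[φ0→X2] = [5, 2, 2, 1]
r7 m[φ1→X15] = [1, 3, 0, 1]
r7 m[φ1→X1] = [7, 7, 8, 8]
r7 m[φ2→X9] = [7, 10, 7, 7]
r7 m[φ2→X2] = [6, 2, 4, 2]
r7 m[φ3→X0] = [4, 6, 8, 8]
r7 m[φ3→X2] = [6, 3, 1, 4]
r7 m[φ4→X0] = [3, 1, 9, 4]
r7 m[X15→φ0] = [1, 3, 0, 1]
r7 m[X15→φ1] = [6, 9, 7, 7]
r7 m[X0→φ3] = [3, 1, 9, 4]
r7 m[X0→φ4] = [4, 6, 8, 8]
r7 m[X9→φ2] = [0, 0, 0, 0]
r7 m[X1→φ1] = [0, 0, 0, 0]
r7 m[X2→φ0] = [12, 5, 5, 6]
r7 m[X2→φ2] = [11, 5, 3, 5]
r7 m[X2→φ3] = [11, 4, 6, 3]
r8 m[φ0→X15] = [6, 9, 7, 7]
r8 m[φ0→X2] = [5, 2, 2, 1]
r8 m[φ1→X15] = [1, 3, 0, 1]
r8 m[φ1→X1] = [7, 7, 8, 8]
r8 m[φ2→X9] = [7, 10, 7, 7]
r8 m[φ2→X2] = [6, 2, 4, 2]
r8 m[φ3→X0] = [4, 6, 8, 8]
r8 m[φ3→X2] = [6, 3, 1, 4]
r8 m[φ4→X0] = [3, 1, 9, 4]
r8 m[X15→φ0] = [1, 3, 0, 1]
r8 m[X15→φ1] = [6, 9, 7, 7]
r8 m[X0→φ3] = [3, 1, 9, 4]
r8 m[X0→φ4] = [4, 6, 8, 8]
r8 m[X9→φ2] = [0, 0, 0, 0]
r8 m[X1→φ1] = [0, 0, 0, 0]
r8 m[X2→φ0] = [12, 5, 5, 6]
r8 m[X2→φ2] = [11, 5, 3, 5]
r8 m[X2→φ3] = [11, 4, 6, 3]
fixed point reached at round 8
b[X2] = ⊗ incoming = [17, 7, 7, 7]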